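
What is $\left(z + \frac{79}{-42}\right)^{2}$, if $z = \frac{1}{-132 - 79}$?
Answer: $\frac{279257521}{78535044} \approx 3.5558$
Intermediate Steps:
$z = - \frac{1}{211}$ ($z = \frac{1}{-211} = - \frac{1}{211} \approx -0.0047393$)
$\left(z + \frac{79}{-42}\right)^{2} = \left(- \frac{1}{211} + \frac{79}{-42}\right)^{2} = \left(- \frac{1}{211} + 79 \left(- \frac{1}{42}\right)\right)^{2} = \left(- \frac{1}{211} - \frac{79}{42}\right)^{2} = \left(- \frac{16711}{8862}\right)^{2} = \frac{279257521}{78535044}$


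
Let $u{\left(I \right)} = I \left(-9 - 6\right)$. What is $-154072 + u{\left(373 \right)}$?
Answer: $-159667$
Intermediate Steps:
$u{\left(I \right)} = - 15 I$ ($u{\left(I \right)} = I \left(-15\right) = - 15 I$)
$-154072 + u{\left(373 \right)} = -154072 - 5595 = -159667$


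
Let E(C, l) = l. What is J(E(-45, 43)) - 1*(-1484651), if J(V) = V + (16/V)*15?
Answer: 63842082/43 ≈ 1.4847e+6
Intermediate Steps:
J(V) = V + 240/V
J(E(-45, 43)) - 1*(-1484651) = (43 + 240/43) - 1*(-1484651) = (43 + 240*(1/43)) + 1484651 = (43 + 240/43) + 1484651 = 2089/43 + 1484651 = 63842082/43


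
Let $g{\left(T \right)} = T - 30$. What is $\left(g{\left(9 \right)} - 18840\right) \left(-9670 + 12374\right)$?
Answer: $-51000144$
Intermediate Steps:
$g{\left(T \right)} = -30 + T$ ($g{\left(T \right)} = T - 30 = -30 + T$)
$\left(g{\left(9 \right)} - 18840\right) \left(-9670 + 12374\right) = \left(\left(-30 + 9\right) - 18840\right) \left(-9670 + 12374\right) = \left(-21 - 18840\right) 2704 = \left(-18861\right) 2704 = -51000144$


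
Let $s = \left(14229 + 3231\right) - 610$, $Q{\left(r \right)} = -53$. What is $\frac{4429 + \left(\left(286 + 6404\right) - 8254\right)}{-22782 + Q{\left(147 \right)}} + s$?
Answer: $\frac{76953377}{4567} \approx 16850.0$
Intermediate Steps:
$s = 16850$ ($s = 17460 - 610 = 16850$)
$\frac{4429 + \left(\left(286 + 6404\right) - 8254\right)}{-22782 + Q{\left(147 \right)}} + s = \frac{4429 + \left(\left(286 + 6404\right) - 8254\right)}{-22782 - 53} + 16850 = \frac{4429 + \left(6690 - 8254\right)}{-22835} + 16850 = \left(4429 - 1564\right) \left(- \frac{1}{22835}\right) + 16850 = 2865 \left(- \frac{1}{22835}\right) + 16850 = - \frac{573}{4567} + 16850 = \frac{76953377}{4567}$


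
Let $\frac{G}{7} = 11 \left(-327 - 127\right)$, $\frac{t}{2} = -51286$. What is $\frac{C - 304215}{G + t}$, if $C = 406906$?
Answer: $- \frac{102691}{137530} \approx -0.74668$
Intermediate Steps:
$t = -102572$ ($t = 2 \left(-51286\right) = -102572$)
$G = -34958$ ($G = 7 \cdot 11 \left(-327 - 127\right) = 7 \cdot 11 \left(-454\right) = 7 \left(-4994\right) = -34958$)
$\frac{C - 304215}{G + t} = \frac{406906 - 304215}{-34958 - 102572} = \frac{102691}{-137530} = 102691 \left(- \frac{1}{137530}\right) = - \frac{102691}{137530}$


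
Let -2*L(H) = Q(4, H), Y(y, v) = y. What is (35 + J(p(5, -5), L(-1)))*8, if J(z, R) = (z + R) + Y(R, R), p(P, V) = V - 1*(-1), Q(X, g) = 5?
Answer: 208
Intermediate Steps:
p(P, V) = 1 + V (p(P, V) = V + 1 = 1 + V)
L(H) = -5/2 (L(H) = -1/2*5 = -5/2)
J(z, R) = z + 2*R (J(z, R) = (z + R) + R = (R + z) + R = z + 2*R)
(35 + J(p(5, -5), L(-1)))*8 = (35 + ((1 - 5) + 2*(-5/2)))*8 = (35 + (-4 - 5))*8 = (35 - 9)*8 = 26*8 = 208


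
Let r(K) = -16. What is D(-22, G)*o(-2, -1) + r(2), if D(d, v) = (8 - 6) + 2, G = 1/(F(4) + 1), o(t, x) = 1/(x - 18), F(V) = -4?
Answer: -308/19 ≈ -16.211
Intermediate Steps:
o(t, x) = 1/(-18 + x)
G = -1/3 (G = 1/(-4 + 1) = 1/(-3) = -1/3 ≈ -0.33333)
D(d, v) = 4 (D(d, v) = 2 + 2 = 4)
D(-22, G)*o(-2, -1) + r(2) = 4/(-18 - 1) - 16 = 4/(-19) - 16 = 4*(-1/19) - 16 = -4/19 - 16 = -308/19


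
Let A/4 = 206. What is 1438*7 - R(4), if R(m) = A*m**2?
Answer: -3118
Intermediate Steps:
A = 824 (A = 4*206 = 824)
R(m) = 824*m**2
1438*7 - R(4) = 1438*7 - 824*4**2 = 10066 - 824*16 = 10066 - 1*13184 = 10066 - 13184 = -3118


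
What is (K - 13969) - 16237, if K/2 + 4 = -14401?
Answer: -59016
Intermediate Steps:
K = -28810 (K = -8 + 2*(-14401) = -8 - 28802 = -28810)
(K - 13969) - 16237 = (-28810 - 13969) - 16237 = -42779 - 16237 = -59016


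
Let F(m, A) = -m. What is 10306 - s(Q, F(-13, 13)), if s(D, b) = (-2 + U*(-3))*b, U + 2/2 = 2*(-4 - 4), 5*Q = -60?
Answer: 9669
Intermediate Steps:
Q = -12 (Q = (1/5)*(-60) = -12)
U = -17 (U = -1 + 2*(-4 - 4) = -1 + 2*(-8) = -1 - 16 = -17)
s(D, b) = 49*b (s(D, b) = (-2 - 17*(-3))*b = (-2 + 51)*b = 49*b)
10306 - s(Q, F(-13, 13)) = 10306 - 49*(-1*(-13)) = 10306 - 49*13 = 10306 - 1*637 = 10306 - 637 = 9669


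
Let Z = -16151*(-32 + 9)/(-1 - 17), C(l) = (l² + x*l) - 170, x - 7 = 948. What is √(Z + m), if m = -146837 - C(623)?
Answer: I*√41414342/6 ≈ 1072.6*I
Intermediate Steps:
x = 955 (x = 7 + 948 = 955)
C(l) = -170 + l² + 955*l (C(l) = (l² + 955*l) - 170 = -170 + l² + 955*l)
Z = -371473/18 (Z = -(-371473)/(-18) = -(-371473)*(-1)/18 = -16151*23/18 = -371473/18 ≈ -20637.)
m = -1129761 (m = -146837 - (-170 + 623² + 955*623) = -146837 - (-170 + 388129 + 594965) = -146837 - 1*982924 = -146837 - 982924 = -1129761)
√(Z + m) = √(-371473/18 - 1129761) = √(-20707171/18) = I*√41414342/6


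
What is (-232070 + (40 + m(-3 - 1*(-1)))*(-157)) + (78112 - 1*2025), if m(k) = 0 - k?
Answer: -162577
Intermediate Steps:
m(k) = -k
(-232070 + (40 + m(-3 - 1*(-1)))*(-157)) + (78112 - 1*2025) = (-232070 + (40 - (-3 - 1*(-1)))*(-157)) + (78112 - 1*2025) = (-232070 + (40 - (-3 + 1))*(-157)) + (78112 - 2025) = (-232070 + (40 - 1*(-2))*(-157)) + 76087 = (-232070 + (40 + 2)*(-157)) + 76087 = (-232070 + 42*(-157)) + 76087 = (-232070 - 6594) + 76087 = -238664 + 76087 = -162577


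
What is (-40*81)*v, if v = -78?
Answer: 252720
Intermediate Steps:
(-40*81)*v = -40*81*(-78) = -3240*(-78) = 252720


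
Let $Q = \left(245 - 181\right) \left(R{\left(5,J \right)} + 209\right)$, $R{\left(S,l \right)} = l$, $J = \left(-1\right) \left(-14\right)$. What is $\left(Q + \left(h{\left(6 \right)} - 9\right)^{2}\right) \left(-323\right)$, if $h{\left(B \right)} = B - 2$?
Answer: $-4617931$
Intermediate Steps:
$J = 14$
$h{\left(B \right)} = -2 + B$
$Q = 14272$ ($Q = \left(245 - 181\right) \left(14 + 209\right) = 64 \cdot 223 = 14272$)
$\left(Q + \left(h{\left(6 \right)} - 9\right)^{2}\right) \left(-323\right) = \left(14272 + \left(\left(-2 + 6\right) - 9\right)^{2}\right) \left(-323\right) = \left(14272 + \left(4 - 9\right)^{2}\right) \left(-323\right) = \left(14272 + \left(-5\right)^{2}\right) \left(-323\right) = \left(14272 + 25\right) \left(-323\right) = 14297 \left(-323\right) = -4617931$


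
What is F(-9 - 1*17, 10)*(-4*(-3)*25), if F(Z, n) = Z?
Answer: -7800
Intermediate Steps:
F(-9 - 1*17, 10)*(-4*(-3)*25) = (-9 - 1*17)*(-4*(-3)*25) = (-9 - 17)*(12*25) = -26*300 = -7800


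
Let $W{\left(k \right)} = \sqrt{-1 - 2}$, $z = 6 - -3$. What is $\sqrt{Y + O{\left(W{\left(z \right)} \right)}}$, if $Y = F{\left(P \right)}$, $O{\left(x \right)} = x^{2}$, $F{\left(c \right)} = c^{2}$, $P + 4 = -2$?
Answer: $\sqrt{33} \approx 5.7446$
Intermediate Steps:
$P = -6$ ($P = -4 - 2 = -6$)
$z = 9$ ($z = 6 + 3 = 9$)
$W{\left(k \right)} = i \sqrt{3}$ ($W{\left(k \right)} = \sqrt{-3} = i \sqrt{3}$)
$Y = 36$ ($Y = \left(-6\right)^{2} = 36$)
$\sqrt{Y + O{\left(W{\left(z \right)} \right)}} = \sqrt{36 + \left(i \sqrt{3}\right)^{2}} = \sqrt{36 - 3} = \sqrt{33}$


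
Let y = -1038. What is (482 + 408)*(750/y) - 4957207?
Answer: -857708061/173 ≈ -4.9578e+6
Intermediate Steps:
(482 + 408)*(750/y) - 4957207 = (482 + 408)*(750/(-1038)) - 4957207 = 890*(750*(-1/1038)) - 4957207 = 890*(-125/173) - 4957207 = -111250/173 - 4957207 = -857708061/173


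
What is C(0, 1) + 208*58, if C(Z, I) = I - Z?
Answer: 12065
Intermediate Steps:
C(0, 1) + 208*58 = (1 - 1*0) + 208*58 = (1 + 0) + 12064 = 1 + 12064 = 12065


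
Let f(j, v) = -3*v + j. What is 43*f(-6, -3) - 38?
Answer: 91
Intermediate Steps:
f(j, v) = j - 3*v
43*f(-6, -3) - 38 = 43*(-6 - 3*(-3)) - 38 = 43*(-6 + 9) - 38 = 43*3 - 38 = 129 - 38 = 91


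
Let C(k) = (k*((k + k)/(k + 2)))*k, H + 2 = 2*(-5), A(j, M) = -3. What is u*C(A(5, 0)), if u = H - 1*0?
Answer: -648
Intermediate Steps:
H = -12 (H = -2 + 2*(-5) = -2 - 10 = -12)
C(k) = 2*k**3/(2 + k) (C(k) = (k*((2*k)/(2 + k)))*k = (k*(2*k/(2 + k)))*k = (2*k**2/(2 + k))*k = 2*k**3/(2 + k))
u = -12 (u = -12 - 1*0 = -12 + 0 = -12)
u*C(A(5, 0)) = -24*(-3)**3/(2 - 3) = -24*(-27)/(-1) = -24*(-27)*(-1) = -12*54 = -648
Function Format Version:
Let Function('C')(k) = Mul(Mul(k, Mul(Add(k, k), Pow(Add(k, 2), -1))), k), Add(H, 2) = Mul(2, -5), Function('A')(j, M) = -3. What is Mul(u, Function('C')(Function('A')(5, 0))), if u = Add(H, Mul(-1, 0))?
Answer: -648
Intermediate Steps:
H = -12 (H = Add(-2, Mul(2, -5)) = Add(-2, -10) = -12)
Function('C')(k) = Mul(2, Pow(k, 3), Pow(Add(2, k), -1)) (Function('C')(k) = Mul(Mul(k, Mul(Mul(2, k), Pow(Add(2, k), -1))), k) = Mul(Mul(k, Mul(2, k, Pow(Add(2, k), -1))), k) = Mul(Mul(2, Pow(k, 2), Pow(Add(2, k), -1)), k) = Mul(2, Pow(k, 3), Pow(Add(2, k), -1)))
u = -12 (u = Add(-12, Mul(-1, 0)) = Add(-12, 0) = -12)
Mul(u, Function('C')(Function('A')(5, 0))) = Mul(-12, Mul(2, Pow(-3, 3), Pow(Add(2, -3), -1))) = Mul(-12, Mul(2, -27, Pow(-1, -1))) = Mul(-12, Mul(2, -27, -1)) = Mul(-12, 54) = -648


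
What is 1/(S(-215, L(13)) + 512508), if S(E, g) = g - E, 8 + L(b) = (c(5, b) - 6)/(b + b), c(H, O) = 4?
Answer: 13/6665294 ≈ 1.9504e-6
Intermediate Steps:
L(b) = -8 - 1/b (L(b) = -8 + (4 - 6)/(b + b) = -8 - 2*1/(2*b) = -8 - 1/b)
1/(S(-215, L(13)) + 512508) = 1/(((-8 - 1/13) - 1*(-215)) + 512508) = 1/(((-8 - 1*1/13) + 215) + 512508) = 1/(((-8 - 1/13) + 215) + 512508) = 1/((-105/13 + 215) + 512508) = 1/(2690/13 + 512508) = 1/(6665294/13) = 13/6665294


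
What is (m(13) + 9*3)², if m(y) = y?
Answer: 1600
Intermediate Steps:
(m(13) + 9*3)² = (13 + 9*3)² = (13 + 27)² = 40² = 1600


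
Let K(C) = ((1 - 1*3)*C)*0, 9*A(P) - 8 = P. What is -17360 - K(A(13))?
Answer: -17360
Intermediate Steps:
A(P) = 8/9 + P/9
K(C) = 0 (K(C) = ((1 - 3)*C)*0 = -2*C*0 = 0)
-17360 - K(A(13)) = -17360 - 1*0 = -17360 + 0 = -17360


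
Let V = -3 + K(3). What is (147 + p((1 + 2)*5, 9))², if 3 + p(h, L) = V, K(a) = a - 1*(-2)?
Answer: 21316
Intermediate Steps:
K(a) = 2 + a (K(a) = a + 2 = 2 + a)
V = 2 (V = -3 + (2 + 3) = -3 + 5 = 2)
p(h, L) = -1 (p(h, L) = -3 + 2 = -1)
(147 + p((1 + 2)*5, 9))² = (147 - 1)² = 146² = 21316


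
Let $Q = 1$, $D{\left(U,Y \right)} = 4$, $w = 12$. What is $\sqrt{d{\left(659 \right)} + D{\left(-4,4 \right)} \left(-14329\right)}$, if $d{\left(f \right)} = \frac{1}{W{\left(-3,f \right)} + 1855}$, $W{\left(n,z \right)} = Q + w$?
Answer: $\frac{i \sqrt{49999956029}}{934} \approx 239.41 i$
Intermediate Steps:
$W{\left(n,z \right)} = 13$ ($W{\left(n,z \right)} = 1 + 12 = 13$)
$d{\left(f \right)} = \frac{1}{1868}$ ($d{\left(f \right)} = \frac{1}{13 + 1855} = \frac{1}{1868}$)
$\sqrt{d{\left(659 \right)} + D{\left(-4,4 \right)} \left(-14329\right)} = \sqrt{\frac{1}{1868} + 4 \left(-14329\right)} = \sqrt{\frac{1}{1868} - 57316} = \sqrt{- \frac{107066287}{1868}} = \frac{i \sqrt{49999956029}}{934}$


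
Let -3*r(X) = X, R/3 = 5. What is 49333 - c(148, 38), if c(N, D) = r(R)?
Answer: 49338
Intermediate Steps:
R = 15 (R = 3*5 = 15)
r(X) = -X/3
c(N, D) = -5 (c(N, D) = -⅓*15 = -5)
49333 - c(148, 38) = 49333 - 1*(-5) = 49333 + 5 = 49338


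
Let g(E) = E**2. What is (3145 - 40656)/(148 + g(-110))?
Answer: -37511/12248 ≈ -3.0626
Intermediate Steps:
(3145 - 40656)/(148 + g(-110)) = (3145 - 40656)/(148 + (-110)**2) = -37511/(148 + 12100) = -37511/12248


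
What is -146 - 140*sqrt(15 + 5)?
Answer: -146 - 280*sqrt(5) ≈ -772.10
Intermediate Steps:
-146 - 140*sqrt(15 + 5) = -146 - 280*sqrt(5)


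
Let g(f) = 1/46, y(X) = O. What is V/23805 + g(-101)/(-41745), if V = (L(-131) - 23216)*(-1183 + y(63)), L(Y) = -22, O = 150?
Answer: 387278311/384054 ≈ 1008.4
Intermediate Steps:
y(X) = 150
g(f) = 1/46
V = 24004854 (V = (-22 - 23216)*(-1183 + 150) = -23238*(-1033) = 24004854)
V/23805 + g(-101)/(-41745) = 24004854/23805 + (1/46)/(-41745) = 24004854*(1/23805) + (1/46)*(-1/41745) = 2667206/2645 - 1/1920270 = 387278311/384054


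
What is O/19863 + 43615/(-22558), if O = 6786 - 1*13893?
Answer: -342214817/149356518 ≈ -2.2913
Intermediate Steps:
O = -7107 (O = 6786 - 13893 = -7107)
O/19863 + 43615/(-22558) = -7107/19863 + 43615/(-22558) = -7107*1/19863 + 43615*(-1/22558) = -2369/6621 - 43615/22558 = -342214817/149356518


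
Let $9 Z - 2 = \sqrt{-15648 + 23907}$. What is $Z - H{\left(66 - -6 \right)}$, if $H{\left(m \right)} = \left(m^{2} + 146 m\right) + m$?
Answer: $- \frac{141910}{9} + \frac{\sqrt{8259}}{9} \approx -15758.0$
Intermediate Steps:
$Z = \frac{2}{9} + \frac{\sqrt{8259}}{9}$ ($Z = \frac{2}{9} + \frac{\sqrt{-15648 + 23907}}{9} = \frac{2}{9} + \frac{\sqrt{8259}}{9} \approx 10.32$)
$H{\left(m \right)} = m^{2} + 147 m$
$Z - H{\left(66 - -6 \right)} = \left(\frac{2}{9} + \frac{\sqrt{8259}}{9}\right) - \left(66 - -6\right) \left(147 + \left(66 - -6\right)\right) = \left(\frac{2}{9} + \frac{\sqrt{8259}}{9}\right) - \left(66 + 6\right) \left(147 + \left(66 + 6\right)\right) = \left(\frac{2}{9} + \frac{\sqrt{8259}}{9}\right) - 72 \left(147 + 72\right) = \left(\frac{2}{9} + \frac{\sqrt{8259}}{9}\right) - 72 \cdot 219 = \left(\frac{2}{9} + \frac{\sqrt{8259}}{9}\right) - 15768 = - \frac{141910}{9} + \frac{\sqrt{8259}}{9}$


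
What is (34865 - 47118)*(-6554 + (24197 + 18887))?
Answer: -447602090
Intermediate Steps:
(34865 - 47118)*(-6554 + (24197 + 18887)) = -12253*(-6554 + 43084) = -12253*36530 = -447602090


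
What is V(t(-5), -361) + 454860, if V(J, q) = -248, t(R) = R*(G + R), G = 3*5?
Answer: 454612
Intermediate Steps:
G = 15
t(R) = R*(15 + R)
V(t(-5), -361) + 454860 = -248 + 454860 = 454612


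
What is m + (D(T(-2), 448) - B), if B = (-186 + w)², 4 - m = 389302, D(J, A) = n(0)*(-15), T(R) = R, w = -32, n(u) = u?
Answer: -436822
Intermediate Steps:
D(J, A) = 0 (D(J, A) = 0*(-15) = 0)
m = -389298 (m = 4 - 1*389302 = 4 - 389302 = -389298)
B = 47524 (B = (-186 - 32)² = (-218)² = 47524)
m + (D(T(-2), 448) - B) = -389298 + (0 - 1*47524) = -389298 + (0 - 47524) = -389298 - 47524 = -436822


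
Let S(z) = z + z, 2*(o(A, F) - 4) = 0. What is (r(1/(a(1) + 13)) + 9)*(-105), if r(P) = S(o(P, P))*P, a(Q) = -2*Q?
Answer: -11235/11 ≈ -1021.4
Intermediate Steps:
o(A, F) = 4 (o(A, F) = 4 + (½)*0 = 4 + 0 = 4)
S(z) = 2*z
r(P) = 8*P (r(P) = (2*4)*P = 8*P)
(r(1/(a(1) + 13)) + 9)*(-105) = (8/(-2*1 + 13) + 9)*(-105) = (8/(-2 + 13) + 9)*(-105) = (8/11 + 9)*(-105) = (107/11)*(-105) = -11235/11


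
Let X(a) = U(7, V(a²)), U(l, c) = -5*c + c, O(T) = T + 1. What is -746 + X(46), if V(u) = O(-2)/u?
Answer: -394633/529 ≈ -746.00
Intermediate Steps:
O(T) = 1 + T
V(u) = -1/u (V(u) = (1 - 2)/u = -1/u)
U(l, c) = -4*c
X(a) = 4/a² (X(a) = -(-4)/(a²) = -(-4)/a² = 4/a²)
-746 + X(46) = -746 + 4/46² = -746 + 4*(1/2116) = -746 + 1/529 = -394633/529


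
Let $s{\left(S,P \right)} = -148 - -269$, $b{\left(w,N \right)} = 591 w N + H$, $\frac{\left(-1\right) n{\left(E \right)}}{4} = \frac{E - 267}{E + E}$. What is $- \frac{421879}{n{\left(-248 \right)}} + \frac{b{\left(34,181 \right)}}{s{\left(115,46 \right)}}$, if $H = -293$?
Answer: $\frac{745707621}{5665} \approx 1.3163 \cdot 10^{5}$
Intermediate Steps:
$n{\left(E \right)} = - \frac{2 \left(-267 + E\right)}{E}$ ($n{\left(E \right)} = - 4 \frac{E - 267}{E + E} = - 4 \frac{-267 + E}{2 E} = - \frac{2 \left(-267 + E\right)}{E}$)
$b{\left(w,N \right)} = -293 + 591 N w$ ($b{\left(w,N \right)} = 591 w N - 293 = 591 N w - 293 = -293 + 591 N w$)
$s{\left(S,P \right)} = 121$ ($s{\left(S,P \right)} = -148 + 269 = 121$)
$- \frac{421879}{n{\left(-248 \right)}} + \frac{b{\left(34,181 \right)}}{s{\left(115,46 \right)}} = - \frac{421879}{-2 + \frac{534}{-248}} + \frac{-293 + 591 \cdot 181 \cdot 34}{121} = - \frac{421879}{-2 + 534 \left(- \frac{1}{248}\right)} + \left(-293 + 3637014\right) \frac{1}{121} = - \frac{421879}{-2 - \frac{267}{124}} + 3636721 \cdot \frac{1}{121} = - \frac{421879}{- \frac{515}{124}} + \frac{330611}{11} = \left(-421879\right) \left(- \frac{124}{515}\right) + \frac{330611}{11} = \frac{52312996}{515} + \frac{330611}{11} = \frac{745707621}{5665}$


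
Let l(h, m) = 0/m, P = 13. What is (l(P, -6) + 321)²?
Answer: 103041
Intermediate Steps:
l(h, m) = 0
(l(P, -6) + 321)² = (0 + 321)² = 321² = 103041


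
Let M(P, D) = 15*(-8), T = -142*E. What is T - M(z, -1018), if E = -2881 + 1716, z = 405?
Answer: 165550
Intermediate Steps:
E = -1165
T = 165430 (T = -142*(-1165) = 165430)
M(P, D) = -120
T - M(z, -1018) = 165430 - 1*(-120) = 165430 + 120 = 165550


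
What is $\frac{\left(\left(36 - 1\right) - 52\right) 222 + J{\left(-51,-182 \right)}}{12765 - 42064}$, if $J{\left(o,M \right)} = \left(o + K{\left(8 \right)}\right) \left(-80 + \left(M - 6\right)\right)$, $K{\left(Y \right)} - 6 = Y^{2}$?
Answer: $\frac{8866}{29299} \approx 0.3026$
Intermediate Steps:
$K{\left(Y \right)} = 6 + Y^{2}$
$J{\left(o,M \right)} = \left(-86 + M\right) \left(70 + o\right)$ ($J{\left(o,M \right)} = \left(o + \left(6 + 8^{2}\right)\right) \left(-80 + \left(M - 6\right)\right) = \left(o + \left(6 + 64\right)\right) \left(-80 + \left(M - 6\right)\right) = \left(o + 70\right) \left(-80 + \left(-6 + M\right)\right) = \left(70 + o\right) \left(-86 + M\right) = \left(-86 + M\right) \left(70 + o\right)$)
$\frac{\left(\left(36 - 1\right) - 52\right) 222 + J{\left(-51,-182 \right)}}{12765 - 42064} = \frac{\left(\left(36 - 1\right) - 52\right) 222 - 5092}{12765 - 42064} = \frac{\left(35 - 52\right) 222 + \left(-6020 + 4386 - 12740 + 9282\right)}{-29299} = \left(\left(-17\right) 222 - 5092\right) \left(- \frac{1}{29299}\right) = \left(-3774 - 5092\right) \left(- \frac{1}{29299}\right) = \left(-8866\right) \left(- \frac{1}{29299}\right) = \frac{8866}{29299}$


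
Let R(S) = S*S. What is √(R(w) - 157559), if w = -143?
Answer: I*√137110 ≈ 370.28*I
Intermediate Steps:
R(S) = S²
√(R(w) - 157559) = √((-143)² - 157559) = √(20449 - 157559) = √(-137110) = I*√137110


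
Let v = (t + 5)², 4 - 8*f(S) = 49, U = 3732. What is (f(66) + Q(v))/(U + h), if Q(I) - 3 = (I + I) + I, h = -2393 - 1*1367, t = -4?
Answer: -3/224 ≈ -0.013393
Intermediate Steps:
f(S) = -45/8 (f(S) = ½ - ⅛*49 = ½ - 49/8 = -45/8)
v = 1 (v = (-4 + 5)² = 1² = 1)
h = -3760 (h = -2393 - 1367 = -3760)
Q(I) = 3 + 3*I (Q(I) = 3 + ((I + I) + I) = 3 + (2*I + I) = 3 + 3*I)
(f(66) + Q(v))/(U + h) = (-45/8 + (3 + 3*1))/(3732 - 3760) = (-45/8 + (3 + 3))/(-28) = (-45/8 + 6)*(-1/28) = (3/8)*(-1/28) = -3/224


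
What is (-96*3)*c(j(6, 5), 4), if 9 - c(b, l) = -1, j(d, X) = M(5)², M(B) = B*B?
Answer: -2880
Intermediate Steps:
M(B) = B²
j(d, X) = 625 (j(d, X) = (5²)² = 25² = 625)
c(b, l) = 10 (c(b, l) = 9 - 1*(-1) = 9 + 1 = 10)
(-96*3)*c(j(6, 5), 4) = -96*3*10 = -32*9*10 = -288*10 = -2880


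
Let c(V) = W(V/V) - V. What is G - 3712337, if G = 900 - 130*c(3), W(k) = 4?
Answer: -3711567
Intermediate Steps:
c(V) = 4 - V
G = 770 (G = 900 - 130*(4 - 1*3) = 900 - 130*(4 - 3) = 900 - 130*1 = 900 - 130 = 770)
G - 3712337 = 770 - 3712337 = -3711567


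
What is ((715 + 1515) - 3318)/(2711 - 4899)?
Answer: 272/547 ≈ 0.49726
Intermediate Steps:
((715 + 1515) - 3318)/(2711 - 4899) = (2230 - 3318)/(-2188) = -1088*(-1/2188) = 272/547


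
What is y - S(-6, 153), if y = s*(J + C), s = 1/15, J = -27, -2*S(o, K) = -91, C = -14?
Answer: -1447/30 ≈ -48.233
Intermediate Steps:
S(o, K) = 91/2 (S(o, K) = -½*(-91) = 91/2)
s = 1/15 ≈ 0.066667
y = -41/15 (y = (-27 - 14)/15 = (1/15)*(-41) = -41/15 ≈ -2.7333)
y - S(-6, 153) = -41/15 - 1*91/2 = -41/15 - 91/2 = -1447/30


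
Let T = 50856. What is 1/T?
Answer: 1/50856 ≈ 1.9663e-5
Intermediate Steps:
1/T = 1/50856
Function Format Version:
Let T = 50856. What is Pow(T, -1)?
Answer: Rational(1, 50856) ≈ 1.9663e-5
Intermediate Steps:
Pow(T, -1) = Pow(50856, -1) = Rational(1, 50856)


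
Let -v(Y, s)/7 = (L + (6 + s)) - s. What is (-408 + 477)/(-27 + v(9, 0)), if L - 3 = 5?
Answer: -69/125 ≈ -0.55200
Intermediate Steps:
L = 8 (L = 3 + 5 = 8)
v(Y, s) = -98 (v(Y, s) = -7*((8 + (6 + s)) - s) = -7*((14 + s) - s) = -7*14 = -98)
(-408 + 477)/(-27 + v(9, 0)) = (-408 + 477)/(-27 - 98) = 69/(-125) = 69*(-1/125) = -69/125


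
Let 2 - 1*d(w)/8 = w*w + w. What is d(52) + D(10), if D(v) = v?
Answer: -22022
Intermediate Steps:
d(w) = 16 - 8*w - 8*w² (d(w) = 16 - 8*(w*w + w) = 16 - 8*(w² + w) = 16 - 8*(w + w²) = 16 + (-8*w - 8*w²) = 16 - 8*w - 8*w²)
d(52) + D(10) = (16 - 8*52 - 8*52²) + 10 = (16 - 416 - 8*2704) + 10 = (16 - 416 - 21632) + 10 = -22032 + 10 = -22022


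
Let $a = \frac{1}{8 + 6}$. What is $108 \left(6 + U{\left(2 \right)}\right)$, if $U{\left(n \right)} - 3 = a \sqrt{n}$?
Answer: $972 + \frac{54 \sqrt{2}}{7} \approx 982.91$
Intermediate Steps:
$a = \frac{1}{14} \approx 0.071429$
$U{\left(n \right)} = 3 + \frac{\sqrt{n}}{14}$
$108 \left(6 + U{\left(2 \right)}\right) = 108 \left(6 + \left(3 + \frac{\sqrt{2}}{14}\right)\right) = 108 \left(9 + \frac{\sqrt{2}}{14}\right) = 972 + \frac{54 \sqrt{2}}{7}$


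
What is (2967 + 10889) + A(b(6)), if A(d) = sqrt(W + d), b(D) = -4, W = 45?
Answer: 13856 + sqrt(41) ≈ 13862.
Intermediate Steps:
A(d) = sqrt(45 + d)
(2967 + 10889) + A(b(6)) = (2967 + 10889) + sqrt(45 - 4) = 13856 + sqrt(41)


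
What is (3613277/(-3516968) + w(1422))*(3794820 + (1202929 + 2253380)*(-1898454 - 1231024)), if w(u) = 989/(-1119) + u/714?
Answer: -570323342778281037347/655914532 ≈ -8.6951e+11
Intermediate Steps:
w(u) = -989/1119 + u/714 (w(u) = 989*(-1/1119) + u*(1/714) = -989/1119 + u/714)
(3613277/(-3516968) + w(1422))*(3794820 + (1202929 + 2253380)*(-1898454 - 1231024)) = (3613277/(-3516968) + (-989/1119 + (1/714)*1422))*(3794820 + (1202929 + 2253380)*(-1898454 - 1231024)) = (3613277*(-1/3516968) + (-989/1119 + 237/119))*(3794820 + 3456309*(-3129478)) = (-3613277/3516968 + 147512/133161)*(3794820 - 10816442976702) = (5378200717/66903282264)*(-10816439181882) = -570323342778281037347/655914532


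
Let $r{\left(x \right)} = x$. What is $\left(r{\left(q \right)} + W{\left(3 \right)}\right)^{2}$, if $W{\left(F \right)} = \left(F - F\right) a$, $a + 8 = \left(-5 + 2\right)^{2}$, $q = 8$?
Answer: $64$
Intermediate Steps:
$a = 1$ ($a = -8 + \left(-5 + 2\right)^{2} = -8 + \left(-3\right)^{2} = -8 + 9 = 1$)
$W{\left(F \right)} = 0$ ($W{\left(F \right)} = \left(F - F\right) 1 = 0 \cdot 1 = 0$)
$\left(r{\left(q \right)} + W{\left(3 \right)}\right)^{2} = \left(8 + 0\right)^{2} = 8^{2} = 64$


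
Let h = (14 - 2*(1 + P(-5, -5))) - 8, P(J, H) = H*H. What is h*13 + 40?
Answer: -558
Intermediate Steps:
P(J, H) = H**2
h = -46 (h = (14 - 2*(1 + (-5)**2)) - 8 = (14 - 2*(1 + 25)) - 8 = (14 - 2*26) - 8 = (14 - 52) - 8 = -38 - 8 = -46)
h*13 + 40 = -46*13 + 40 = -598 + 40 = -558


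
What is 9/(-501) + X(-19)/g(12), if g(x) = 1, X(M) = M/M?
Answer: 164/167 ≈ 0.98204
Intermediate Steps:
X(M) = 1
9/(-501) + X(-19)/g(12) = 9/(-501) + 1/1 = 9*(-1/501) + 1*1 = -3/167 + 1 = 164/167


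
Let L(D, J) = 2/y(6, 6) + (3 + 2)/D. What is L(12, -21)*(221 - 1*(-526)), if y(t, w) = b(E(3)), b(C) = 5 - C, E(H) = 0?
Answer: 12201/20 ≈ 610.05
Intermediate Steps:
y(t, w) = 5 (y(t, w) = 5 - 1*0 = 5 + 0 = 5)
L(D, J) = 2/5 + 5/D (L(D, J) = 2/5 + (3 + 2)/D = 2*(1/5) + 5/D = 2/5 + 5/D)
L(12, -21)*(221 - 1*(-526)) = (2/5 + 5/12)*(221 - 1*(-526)) = (2/5 + 5*(1/12))*(221 + 526) = (2/5 + 5/12)*747 = (49/60)*747 = 12201/20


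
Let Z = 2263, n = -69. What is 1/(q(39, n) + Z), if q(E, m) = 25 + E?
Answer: 1/2327 ≈ 0.00042974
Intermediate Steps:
1/(q(39, n) + Z) = 1/((25 + 39) + 2263) = 1/(64 + 2263) = 1/2327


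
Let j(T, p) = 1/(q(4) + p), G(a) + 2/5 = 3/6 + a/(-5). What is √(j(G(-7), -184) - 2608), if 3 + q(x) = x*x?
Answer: I*√8473411/57 ≈ 51.069*I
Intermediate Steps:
q(x) = -3 + x² (q(x) = -3 + x*x = -3 + x²)
G(a) = ⅒ - a/5 (G(a) = -⅖ + (3/6 + a/(-5)) = -⅖ + (3*(⅙) + a*(-⅕)) = -⅖ + (½ - a/5) = ⅒ - a/5)
j(T, p) = 1/(13 + p) (j(T, p) = 1/((-3 + 4²) + p) = 1/((-3 + 16) + p) = 1/(13 + p))
√(j(G(-7), -184) - 2608) = √(1/(13 - 184) - 2608) = √(1/(-171) - 2608) = √(-1/171 - 2608) = √(-445969/171) = I*√8473411/57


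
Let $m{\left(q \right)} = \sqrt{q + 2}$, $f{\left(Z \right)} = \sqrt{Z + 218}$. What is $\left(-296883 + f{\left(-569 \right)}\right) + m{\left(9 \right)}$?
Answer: $-296883 + \sqrt{11} + 3 i \sqrt{39} \approx -2.9688 \cdot 10^{5} + 18.735 i$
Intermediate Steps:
$f{\left(Z \right)} = \sqrt{218 + Z}$
$m{\left(q \right)} = \sqrt{2 + q}$
$\left(-296883 + f{\left(-569 \right)}\right) + m{\left(9 \right)} = \left(-296883 + \sqrt{218 - 569}\right) + \sqrt{2 + 9} = \left(-296883 + \sqrt{-351}\right) + \sqrt{11} = \left(-296883 + 3 i \sqrt{39}\right) + \sqrt{11} = -296883 + \sqrt{11} + 3 i \sqrt{39}$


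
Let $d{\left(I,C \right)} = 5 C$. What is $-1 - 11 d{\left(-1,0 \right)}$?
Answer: $-1$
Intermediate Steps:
$-1 - 11 d{\left(-1,0 \right)} = -1 - 11 \cdot 5 \cdot 0 = -1 - 0 = -1 + 0 = -1$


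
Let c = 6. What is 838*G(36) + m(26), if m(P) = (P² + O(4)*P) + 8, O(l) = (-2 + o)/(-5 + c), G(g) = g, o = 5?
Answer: 30930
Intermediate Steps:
O(l) = 3 (O(l) = (-2 + 5)/(-5 + 6) = 3/1 = 3*1 = 3)
m(P) = 8 + P² + 3*P (m(P) = (P² + 3*P) + 8 = 8 + P² + 3*P)
838*G(36) + m(26) = 838*36 + (8 + 26² + 3*26) = 30168 + (8 + 676 + 78) = 30168 + 762 = 30930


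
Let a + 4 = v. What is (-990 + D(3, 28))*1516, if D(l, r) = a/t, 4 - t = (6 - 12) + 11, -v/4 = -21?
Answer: -1622120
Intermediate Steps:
v = 84 (v = -4*(-21) = 84)
a = 80 (a = -4 + 84 = 80)
t = -1 (t = 4 - ((6 - 12) + 11) = 4 - (-6 + 11) = 4 - 1*5 = 4 - 5 = -1)
D(l, r) = -80 (D(l, r) = 80/(-1) = 80*(-1) = -80)
(-990 + D(3, 28))*1516 = (-990 - 80)*1516 = -1070*1516 = -1622120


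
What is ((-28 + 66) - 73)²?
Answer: 1225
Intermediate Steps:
((-28 + 66) - 73)² = (38 - 73)² = (-35)² = 1225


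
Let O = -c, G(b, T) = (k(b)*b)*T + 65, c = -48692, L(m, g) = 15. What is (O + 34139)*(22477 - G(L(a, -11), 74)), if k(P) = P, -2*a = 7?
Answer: 477272222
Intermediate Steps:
a = -7/2 (a = -1/2*7 = -7/2 ≈ -3.5000)
G(b, T) = 65 + T*b**2 (G(b, T) = (b*b)*T + 65 = b**2*T + 65 = T*b**2 + 65 = 65 + T*b**2)
O = 48692 (O = -1*(-48692) = 48692)
(O + 34139)*(22477 - G(L(a, -11), 74)) = (48692 + 34139)*(22477 - (65 + 74*15**2)) = 82831*(22477 - (65 + 74*225)) = 82831*(22477 - (65 + 16650)) = 82831*(22477 - 1*16715) = 82831*(22477 - 16715) = 82831*5762 = 477272222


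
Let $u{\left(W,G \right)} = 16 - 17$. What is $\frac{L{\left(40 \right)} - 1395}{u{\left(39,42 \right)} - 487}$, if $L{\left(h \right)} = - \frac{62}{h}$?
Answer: $\frac{27931}{9760} \approx 2.8618$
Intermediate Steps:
$u{\left(W,G \right)} = -1$ ($u{\left(W,G \right)} = 16 - 17 = -1$)
$\frac{L{\left(40 \right)} - 1395}{u{\left(39,42 \right)} - 487} = \frac{- \frac{62}{40} - 1395}{-1 - 487} = \frac{\left(-62\right) \frac{1}{40} - 1395}{-488} = \left(- \frac{31}{20} - 1395\right) \left(- \frac{1}{488}\right) = \left(- \frac{27931}{20}\right) \left(- \frac{1}{488}\right) = \frac{27931}{9760}$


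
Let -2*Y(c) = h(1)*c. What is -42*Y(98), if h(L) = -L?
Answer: -2058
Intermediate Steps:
Y(c) = c/2 (Y(c) = -(-1*1)*c/2 = -(-1)*c/2 = c/2)
-42*Y(98) = -21*98 = -42*49 = -2058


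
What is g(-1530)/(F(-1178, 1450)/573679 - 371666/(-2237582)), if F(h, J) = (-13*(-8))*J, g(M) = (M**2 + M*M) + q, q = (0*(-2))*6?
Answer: 1001635063400093400/91774057469 ≈ 1.0914e+7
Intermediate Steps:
q = 0 (q = 0*6 = 0)
g(M) = 2*M**2 (g(M) = (M**2 + M*M) + 0 = (M**2 + M**2) + 0 = 2*M**2 + 0 = 2*M**2)
F(h, J) = 104*J
g(-1530)/(F(-1178, 1450)/573679 - 371666/(-2237582)) = (2*(-1530)**2)/((104*1450)/573679 - 371666/(-2237582)) = (2*2340900)/(150800*(1/573679) - 371666*(-1/2237582)) = 4681800/(150800/573679 + 185833/1118791) = 4681800/(275322172407/641826902089) = 4681800*(641826902089/275322172407) = 1001635063400093400/91774057469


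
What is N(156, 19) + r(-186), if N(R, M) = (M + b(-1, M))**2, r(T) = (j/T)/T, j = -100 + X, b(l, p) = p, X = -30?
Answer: 24978247/17298 ≈ 1444.0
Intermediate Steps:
j = -130 (j = -100 - 30 = -130)
r(T) = -130/T**2 (r(T) = (-130/T)/T = -130/T**2)
N(R, M) = 4*M**2 (N(R, M) = (M + M)**2 = (2*M)**2 = 4*M**2)
N(156, 19) + r(-186) = 4*19**2 - 130/(-186)**2 = 4*361 - 130*1/34596 = 1444 - 65/17298 = 24978247/17298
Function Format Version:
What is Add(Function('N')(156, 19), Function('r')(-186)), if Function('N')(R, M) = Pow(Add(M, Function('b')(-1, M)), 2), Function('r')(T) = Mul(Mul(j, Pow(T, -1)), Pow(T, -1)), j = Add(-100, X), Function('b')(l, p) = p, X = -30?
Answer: Rational(24978247, 17298) ≈ 1444.0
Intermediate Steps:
j = -130 (j = Add(-100, -30) = -130)
Function('r')(T) = Mul(-130, Pow(T, -2)) (Function('r')(T) = Mul(Mul(-130, Pow(T, -1)), Pow(T, -1)) = Mul(-130, Pow(T, -2)))
Function('N')(R, M) = Mul(4, Pow(M, 2)) (Function('N')(R, M) = Pow(Add(M, M), 2) = Pow(Mul(2, M), 2) = Mul(4, Pow(M, 2)))
Add(Function('N')(156, 19), Function('r')(-186)) = Add(Mul(4, Pow(19, 2)), Mul(-130, Pow(-186, -2))) = Add(Mul(4, 361), Mul(-130, Rational(1, 34596))) = Add(1444, Rational(-65, 17298)) = Rational(24978247, 17298)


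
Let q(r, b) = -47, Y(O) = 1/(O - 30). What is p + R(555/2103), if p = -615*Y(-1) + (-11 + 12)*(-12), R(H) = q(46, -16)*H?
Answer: -99202/21731 ≈ -4.5650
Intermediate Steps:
Y(O) = 1/(-30 + O)
R(H) = -47*H
p = 243/31 (p = -615/(-30 - 1) + (-11 + 12)*(-12) = -615/(-31) + 1*(-12) = -615*(-1/31) - 12 = 615/31 - 12 = 243/31 ≈ 7.8387)
p + R(555/2103) = 243/31 - 26085/2103 = 243/31 - 47*185/701 = 243/31 - 8695/701 = -99202/21731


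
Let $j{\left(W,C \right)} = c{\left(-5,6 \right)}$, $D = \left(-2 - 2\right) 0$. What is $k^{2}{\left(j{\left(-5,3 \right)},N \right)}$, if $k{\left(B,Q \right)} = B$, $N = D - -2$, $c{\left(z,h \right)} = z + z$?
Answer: $100$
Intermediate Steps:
$c{\left(z,h \right)} = 2 z$
$D = 0$ ($D = \left(-4\right) 0 = 0$)
$j{\left(W,C \right)} = -10$ ($j{\left(W,C \right)} = 2 \left(-5\right) = -10$)
$N = 2$ ($N = 0 - -2 = 0 + 2 = 2$)
$k^{2}{\left(j{\left(-5,3 \right)},N \right)} = \left(-10\right)^{2} = 100$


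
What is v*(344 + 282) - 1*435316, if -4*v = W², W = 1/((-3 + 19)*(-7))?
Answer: -10921208121/25088 ≈ -4.3532e+5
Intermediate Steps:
W = -1/112 (W = -⅐/16 = (1/16)*(-⅐) = -1/112 ≈ -0.0089286)
v = -1/50176 (v = -(-1/112)²/4 = -¼*1/12544 = -1/50176 ≈ -1.9930e-5)
v*(344 + 282) - 1*435316 = -(344 + 282)/50176 - 1*435316 = -1/50176*626 - 435316 = -313/25088 - 435316 = -10921208121/25088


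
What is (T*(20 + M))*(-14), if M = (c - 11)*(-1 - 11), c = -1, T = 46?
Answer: -105616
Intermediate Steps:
M = 144 (M = (-1 - 11)*(-1 - 11) = -12*(-12) = 144)
(T*(20 + M))*(-14) = (46*(20 + 144))*(-14) = (46*164)*(-14) = 7544*(-14) = -105616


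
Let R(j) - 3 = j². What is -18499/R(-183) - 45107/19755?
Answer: -625390463/220544820 ≈ -2.8357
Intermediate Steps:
R(j) = 3 + j²
-18499/R(-183) - 45107/19755 = -18499/(3 + (-183)²) - 45107/19755 = -18499/(3 + 33489) - 45107*1/19755 = -18499/33492 - 45107/19755 = -625390463/220544820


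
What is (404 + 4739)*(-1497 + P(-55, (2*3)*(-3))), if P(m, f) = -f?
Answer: -7606497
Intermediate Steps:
(404 + 4739)*(-1497 + P(-55, (2*3)*(-3))) = (404 + 4739)*(-1497 - 2*3*(-3)) = 5143*(-1497 - 6*(-3)) = 5143*(-1497 - 1*(-18)) = 5143*(-1497 + 18) = 5143*(-1479) = -7606497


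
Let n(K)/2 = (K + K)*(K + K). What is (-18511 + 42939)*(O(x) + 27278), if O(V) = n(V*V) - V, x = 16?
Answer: 13473263400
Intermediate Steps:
n(K) = 8*K² (n(K) = 2*((K + K)*(K + K)) = 2*((2*K)*(2*K)) = 2*(4*K²) = 8*K²)
O(V) = -V + 8*V⁴ (O(V) = 8*(V*V)² - V = 8*(V²)² - V = 8*V⁴ - V = -V + 8*V⁴)
(-18511 + 42939)*(O(x) + 27278) = (-18511 + 42939)*((-1*16 + 8*16⁴) + 27278) = 24428*((-16 + 8*65536) + 27278) = 24428*((-16 + 524288) + 27278) = 24428*(524272 + 27278) = 24428*551550 = 13473263400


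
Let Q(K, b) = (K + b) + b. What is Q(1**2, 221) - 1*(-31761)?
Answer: 32204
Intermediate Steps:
Q(K, b) = K + 2*b
Q(1**2, 221) - 1*(-31761) = (1**2 + 2*221) - 1*(-31761) = (1 + 442) + 31761 = 443 + 31761 = 32204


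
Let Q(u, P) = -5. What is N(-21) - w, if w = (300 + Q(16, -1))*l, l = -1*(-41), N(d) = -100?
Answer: -12195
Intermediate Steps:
l = 41
w = 12095 (w = (300 - 5)*41 = 295*41 = 12095)
N(-21) - w = -100 - 1*12095 = -100 - 12095 = -12195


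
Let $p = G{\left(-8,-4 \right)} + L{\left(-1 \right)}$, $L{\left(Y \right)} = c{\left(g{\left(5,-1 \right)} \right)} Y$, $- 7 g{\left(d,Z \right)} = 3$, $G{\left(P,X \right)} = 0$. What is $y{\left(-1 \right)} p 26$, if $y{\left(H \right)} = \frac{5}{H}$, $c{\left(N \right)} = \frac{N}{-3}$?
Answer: $\frac{130}{7} \approx 18.571$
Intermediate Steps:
$g{\left(d,Z \right)} = - \frac{3}{7}$ ($g{\left(d,Z \right)} = \left(- \frac{1}{7}\right) 3 = - \frac{3}{7}$)
$c{\left(N \right)} = - \frac{N}{3}$ ($c{\left(N \right)} = N \left(- \frac{1}{3}\right) = - \frac{N}{3}$)
$L{\left(Y \right)} = \frac{Y}{7}$ ($L{\left(Y \right)} = \left(- \frac{1}{3}\right) \left(- \frac{3}{7}\right) Y = \frac{Y}{7}$)
$p = - \frac{1}{7}$ ($p = 0 + \frac{1}{7} \left(-1\right) = 0 - \frac{1}{7} = - \frac{1}{7} \approx -0.14286$)
$y{\left(-1 \right)} p 26 = \frac{5}{-1} \left(- \frac{1}{7}\right) 26 = 5 \left(-1\right) \left(- \frac{1}{7}\right) 26 = \left(-5\right) \left(- \frac{1}{7}\right) 26 = \frac{5}{7} \cdot 26 = \frac{130}{7}$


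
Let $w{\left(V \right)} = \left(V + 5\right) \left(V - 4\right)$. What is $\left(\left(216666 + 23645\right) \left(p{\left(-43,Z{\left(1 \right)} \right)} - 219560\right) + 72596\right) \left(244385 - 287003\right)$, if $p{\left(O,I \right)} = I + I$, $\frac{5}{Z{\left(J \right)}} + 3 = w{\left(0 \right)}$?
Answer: $\frac{51718751967122676}{23} \approx 2.2486 \cdot 10^{15}$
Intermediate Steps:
$w{\left(V \right)} = \left(-4 + V\right) \left(5 + V\right)$ ($w{\left(V \right)} = \left(5 + V\right) \left(-4 + V\right) = \left(-4 + V\right) \left(5 + V\right)$)
$Z{\left(J \right)} = - \frac{5}{23}$ ($Z{\left(J \right)} = \frac{5}{-3 + \left(-20 + 0 + 0^{2}\right)} = \frac{5}{-3 + \left(-20 + 0 + 0\right)} = \frac{5}{-3 - 20} = \frac{5}{-23} = 5 \left(- \frac{1}{23}\right) = - \frac{5}{23}$)
$p{\left(O,I \right)} = 2 I$
$\left(\left(216666 + 23645\right) \left(p{\left(-43,Z{\left(1 \right)} \right)} - 219560\right) + 72596\right) \left(244385 - 287003\right) = \left(\left(216666 + 23645\right) \left(2 \left(- \frac{5}{23}\right) - 219560\right) + 72596\right) \left(244385 - 287003\right) = \left(240311 \left(- \frac{10}{23} - 219560\right) + 72596\right) \left(-42618\right) = \left(240311 \left(- \frac{5049890}{23}\right) + 72596\right) \left(-42618\right) = \left(- \frac{1213544115790}{23} + 72596\right) \left(-42618\right) = \left(- \frac{1213542446082}{23}\right) \left(-42618\right) = \frac{51718751967122676}{23}$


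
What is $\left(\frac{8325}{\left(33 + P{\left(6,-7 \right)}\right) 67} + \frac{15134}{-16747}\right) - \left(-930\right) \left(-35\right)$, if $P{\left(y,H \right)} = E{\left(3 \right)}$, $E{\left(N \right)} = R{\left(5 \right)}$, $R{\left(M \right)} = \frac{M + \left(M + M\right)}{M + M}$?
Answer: $- \frac{839952359494}{25807127} \approx -32547.0$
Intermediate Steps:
$R{\left(M \right)} = \frac{3}{2}$ ($R{\left(M \right)} = \frac{M + 2 M}{2 M} = 3 M \frac{1}{2 M} = \frac{3}{2}$)
$E{\left(N \right)} = \frac{3}{2}$
$P{\left(y,H \right)} = \frac{3}{2}$
$\left(\frac{8325}{\left(33 + P{\left(6,-7 \right)}\right) 67} + \frac{15134}{-16747}\right) - \left(-930\right) \left(-35\right) = \left(\frac{8325}{\left(33 + \frac{3}{2}\right) 67} + \frac{15134}{-16747}\right) - \left(-930\right) \left(-35\right) = \left(\frac{8325}{\frac{69}{2} \cdot 67} + 15134 \left(- \frac{1}{16747}\right)\right) - 32550 = \left(\frac{8325}{\frac{4623}{2}} - \frac{15134}{16747}\right) - 32550 = \left(8325 \cdot \frac{2}{4623} - \frac{15134}{16747}\right) - 32550 = \left(\frac{5550}{1541} - \frac{15134}{16747}\right) - 32550 = \frac{69624356}{25807127} - 32550 = - \frac{839952359494}{25807127}$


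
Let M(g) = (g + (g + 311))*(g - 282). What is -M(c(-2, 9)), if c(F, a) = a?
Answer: 89817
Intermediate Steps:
M(g) = (-282 + g)*(311 + 2*g) (M(g) = (g + (311 + g))*(-282 + g) = (311 + 2*g)*(-282 + g) = (-282 + g)*(311 + 2*g))
-M(c(-2, 9)) = -(-87702 - 253*9 + 2*9²) = -(-87702 - 2277 + 2*81) = -(-87702 - 2277 + 162) = -1*(-89817) = 89817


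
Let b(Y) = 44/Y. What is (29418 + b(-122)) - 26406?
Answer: 183710/61 ≈ 3011.6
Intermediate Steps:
(29418 + b(-122)) - 26406 = (29418 + 44/(-122)) - 26406 = (29418 + 44*(-1/122)) - 26406 = (29418 - 22/61) - 26406 = 1794476/61 - 26406 = 183710/61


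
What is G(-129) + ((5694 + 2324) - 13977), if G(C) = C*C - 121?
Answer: 10561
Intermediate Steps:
G(C) = -121 + C² (G(C) = C² - 121 = -121 + C²)
G(-129) + ((5694 + 2324) - 13977) = (-121 + (-129)²) + ((5694 + 2324) - 13977) = (-121 + 16641) + (8018 - 13977) = 16520 - 5959 = 10561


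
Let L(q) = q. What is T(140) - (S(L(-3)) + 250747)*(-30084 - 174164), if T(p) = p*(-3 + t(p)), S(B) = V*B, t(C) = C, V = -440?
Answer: 51484199796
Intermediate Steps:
S(B) = -440*B
T(p) = p*(-3 + p)
T(140) - (S(L(-3)) + 250747)*(-30084 - 174164) = 140*(-3 + 140) - (-440*(-3) + 250747)*(-30084 - 174164) = 140*137 - (1320 + 250747)*(-204248) = 19180 - 252067*(-204248) = 19180 - 1*(-51484180616) = 19180 + 51484180616 = 51484199796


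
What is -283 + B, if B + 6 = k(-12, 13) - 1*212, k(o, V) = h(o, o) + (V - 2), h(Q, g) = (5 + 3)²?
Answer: -426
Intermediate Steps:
h(Q, g) = 64 (h(Q, g) = 8² = 64)
k(o, V) = 62 + V (k(o, V) = 64 + (V - 2) = 64 + (-2 + V) = 62 + V)
B = -143 (B = -6 + ((62 + 13) - 1*212) = -6 + (75 - 212) = -6 - 137 = -143)
-283 + B = -283 - 143 = -426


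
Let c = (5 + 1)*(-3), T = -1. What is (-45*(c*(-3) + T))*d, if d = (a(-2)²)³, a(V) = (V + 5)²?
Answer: -1267486785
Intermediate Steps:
a(V) = (5 + V)²
d = 531441 (d = (((5 - 2)²)²)³ = ((3²)²)³ = (9²)³ = 81³ = 531441)
c = -18 (c = 6*(-3) = -18)
(-45*(c*(-3) + T))*d = -45*(-18*(-3) - 1)*531441 = -45*(54 - 1)*531441 = -45*53*531441 = -2385*531441 = -1267486785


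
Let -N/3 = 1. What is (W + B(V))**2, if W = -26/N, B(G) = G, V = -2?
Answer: 400/9 ≈ 44.444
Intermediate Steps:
N = -3 (N = -3*1 = -3)
W = 26/3 (W = -26/(-3) = -26*(-1/3) = 26/3 ≈ 8.6667)
(W + B(V))**2 = (26/3 - 2)**2 = (20/3)**2 = 400/9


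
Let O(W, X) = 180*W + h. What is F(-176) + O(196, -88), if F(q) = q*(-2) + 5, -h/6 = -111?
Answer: 36303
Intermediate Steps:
h = 666 (h = -6*(-111) = 666)
F(q) = 5 - 2*q (F(q) = -2*q + 5 = 5 - 2*q)
O(W, X) = 666 + 180*W (O(W, X) = 180*W + 666 = 666 + 180*W)
F(-176) + O(196, -88) = (5 - 2*(-176)) + (666 + 180*196) = (5 + 352) + (666 + 35280) = 357 + 35946 = 36303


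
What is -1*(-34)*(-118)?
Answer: -4012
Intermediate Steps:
-1*(-34)*(-118) = 34*(-118) = -4012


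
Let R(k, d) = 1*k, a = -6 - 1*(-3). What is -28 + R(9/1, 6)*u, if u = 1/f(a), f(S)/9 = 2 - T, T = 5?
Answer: -85/3 ≈ -28.333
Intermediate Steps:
a = -3 (a = -6 + 3 = -3)
f(S) = -27 (f(S) = 9*(2 - 1*5) = 9*(2 - 5) = 9*(-3) = -27)
R(k, d) = k
u = -1/27 (u = 1/(-27) = -1/27 ≈ -0.037037)
-28 + R(9/1, 6)*u = -28 + (9/1)*(-1/27) = -28 + (9*1)*(-1/27) = -28 + 9*(-1/27) = -28 - 1/3 = -85/3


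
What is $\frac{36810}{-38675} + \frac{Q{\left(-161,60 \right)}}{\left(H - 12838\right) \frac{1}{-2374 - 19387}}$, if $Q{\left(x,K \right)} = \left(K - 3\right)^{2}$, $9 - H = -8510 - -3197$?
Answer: $\frac{546820684623}{58136260} \approx 9405.8$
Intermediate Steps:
$H = 5322$ ($H = 9 - \left(-8510 - -3197\right) = 9 - \left(-8510 + 3197\right) = 9 - -5313 = 9 + 5313 = 5322$)
$Q{\left(x,K \right)} = \left(-3 + K\right)^{2}$
$\frac{36810}{-38675} + \frac{Q{\left(-161,60 \right)}}{\left(H - 12838\right) \frac{1}{-2374 - 19387}} = \frac{36810}{-38675} + \frac{\left(-3 + 60\right)^{2}}{\left(5322 - 12838\right) \frac{1}{-2374 - 19387}} = 36810 \left(- \frac{1}{38675}\right) + \frac{57^{2}}{\left(5322 - 12838\right) \frac{1}{-21761}} = - \frac{7362}{7735} + \frac{3249}{\left(5322 - 12838\right) \left(- \frac{1}{21761}\right)} = - \frac{7362}{7735} + \frac{3249}{\left(-7516\right) \left(- \frac{1}{21761}\right)} = - \frac{7362}{7735} + \frac{3249}{\frac{7516}{21761}} = - \frac{7362}{7735} + 3249 \cdot \frac{21761}{7516} = - \frac{7362}{7735} + \frac{70701489}{7516} = \frac{546820684623}{58136260}$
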